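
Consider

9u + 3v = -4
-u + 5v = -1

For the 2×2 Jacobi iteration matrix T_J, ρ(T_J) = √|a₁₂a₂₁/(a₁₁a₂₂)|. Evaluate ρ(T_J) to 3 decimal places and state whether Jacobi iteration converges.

a₁₂a₂₁/(a₁₁a₂₂) = (3)·(-1) / ((9)·(5)) = -0.066667
ρ = √|-0.066667| = √0.066667 = 0.258
ρ < 1, so Jacobi converges

0.258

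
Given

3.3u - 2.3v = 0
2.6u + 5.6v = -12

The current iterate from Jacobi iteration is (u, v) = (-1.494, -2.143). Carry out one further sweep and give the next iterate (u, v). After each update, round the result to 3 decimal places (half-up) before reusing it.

(-1.494, -1.449)

One sweep:
  u = (0 - (-2.3)·-2.143) / (3.3) = -1.494
  v = (-12 - (2.6)·-1.494) / (5.6) = -1.449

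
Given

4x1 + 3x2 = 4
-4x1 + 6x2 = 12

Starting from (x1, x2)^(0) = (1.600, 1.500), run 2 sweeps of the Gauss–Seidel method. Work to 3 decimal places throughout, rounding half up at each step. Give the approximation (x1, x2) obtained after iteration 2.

(-0.438, 1.708)

Iteration 1:
  x1 = (4 - (3)·1.500) / (4) = -0.125
  x2 = (12 - (-4)·-0.125) / (6) = 1.917
Iteration 2:
  x1 = (4 - (3)·1.917) / (4) = -0.438
  x2 = (12 - (-4)·-0.438) / (6) = 1.708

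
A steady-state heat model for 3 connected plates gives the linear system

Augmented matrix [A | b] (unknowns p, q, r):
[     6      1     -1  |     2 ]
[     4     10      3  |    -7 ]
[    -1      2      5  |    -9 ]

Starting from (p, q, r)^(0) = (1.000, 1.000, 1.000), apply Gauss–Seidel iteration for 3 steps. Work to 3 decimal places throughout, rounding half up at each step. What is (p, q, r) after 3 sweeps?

(0.146, -0.290, -1.655)

Iteration 1:
  p = (2 - (1)·1.000 - (-1)·1.000) / (6) = 0.333
  q = (-7 - (4)·0.333 - (3)·1.000) / (10) = -1.133
  r = (-9 - (-1)·0.333 - (2)·-1.133) / (5) = -1.280
Iteration 2:
  p = (2 - (1)·-1.133 - (-1)·-1.280) / (6) = 0.309
  q = (-7 - (4)·0.309 - (3)·-1.280) / (10) = -0.440
  r = (-9 - (-1)·0.309 - (2)·-0.440) / (5) = -1.562
Iteration 3:
  p = (2 - (1)·-0.440 - (-1)·-1.562) / (6) = 0.146
  q = (-7 - (4)·0.146 - (3)·-1.562) / (10) = -0.290
  r = (-9 - (-1)·0.146 - (2)·-0.290) / (5) = -1.655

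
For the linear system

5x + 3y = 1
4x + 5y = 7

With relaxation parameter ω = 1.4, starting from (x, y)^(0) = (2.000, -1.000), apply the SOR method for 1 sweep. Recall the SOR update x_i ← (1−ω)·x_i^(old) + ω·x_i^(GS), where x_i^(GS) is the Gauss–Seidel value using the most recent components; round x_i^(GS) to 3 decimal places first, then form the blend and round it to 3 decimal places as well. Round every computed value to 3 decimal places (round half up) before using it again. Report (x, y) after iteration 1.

(0.320, 2.002)

Iteration 1:
  x: GS value = (1 - (3)·-1.000) / (5) = 0.800;  x ← (1−ω)·2.000 + ω·0.800 = 0.320
  y: GS value = (7 - (4)·0.320) / (5) = 1.144;  y ← (1−ω)·-1.000 + ω·1.144 = 2.002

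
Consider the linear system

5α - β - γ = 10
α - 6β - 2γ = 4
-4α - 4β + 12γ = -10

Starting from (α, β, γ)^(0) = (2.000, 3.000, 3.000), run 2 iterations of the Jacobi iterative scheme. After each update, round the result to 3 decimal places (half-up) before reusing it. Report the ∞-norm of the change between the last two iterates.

Iteration 1:
  α = (10 - (-1)·3.000 - (-1)·3.000) / (5) = 3.200
  β = (4 - (1)·2.000 - (-2)·3.000) / (-6) = -1.333
  γ = (-10 - (-4)·2.000 - (-4)·3.000) / (12) = 0.833
Iteration 2:
  α = (10 - (-1)·-1.333 - (-1)·0.833) / (5) = 1.900
  β = (4 - (1)·3.200 - (-2)·0.833) / (-6) = -0.411
  γ = (-10 - (-4)·3.200 - (-4)·-1.333) / (12) = -0.211
Change: (-1.300, 0.922, -1.044) → max |·| = 1.300

1.300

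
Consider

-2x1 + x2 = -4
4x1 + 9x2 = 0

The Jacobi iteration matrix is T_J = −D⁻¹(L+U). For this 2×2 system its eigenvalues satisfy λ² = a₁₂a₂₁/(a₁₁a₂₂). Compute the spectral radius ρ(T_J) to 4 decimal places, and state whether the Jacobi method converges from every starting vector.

0.4714

a₁₂a₂₁/(a₁₁a₂₂) = (1)·(4) / ((-2)·(9)) = -0.222222
ρ = √|-0.222222| = √0.222222 = 0.4714
ρ < 1, so Jacobi converges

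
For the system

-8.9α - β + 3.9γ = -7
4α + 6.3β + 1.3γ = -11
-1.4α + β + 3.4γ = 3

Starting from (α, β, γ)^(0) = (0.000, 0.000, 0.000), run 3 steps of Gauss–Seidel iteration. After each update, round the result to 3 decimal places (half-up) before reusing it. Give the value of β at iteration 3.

-3.752

Iteration 1:
  α = (-7 - (-1)·0.000 - (3.9)·0.000) / (-8.9) = 0.787
  β = (-11 - (4)·0.787 - (1.3)·0.000) / (6.3) = -2.246
  γ = (3 - (-1.4)·0.787 - (1)·-2.246) / (3.4) = 1.867
Iteration 2:
  α = (-7 - (-1)·-2.246 - (3.9)·1.867) / (-8.9) = 1.857
  β = (-11 - (4)·1.857 - (1.3)·1.867) / (6.3) = -3.310
  γ = (3 - (-1.4)·1.857 - (1)·-3.310) / (3.4) = 2.621
Iteration 3:
  α = (-7 - (-1)·-3.310 - (3.9)·2.621) / (-8.9) = 2.307
  β = (-11 - (4)·2.307 - (1.3)·2.621) / (6.3) = -3.752
  γ = (3 - (-1.4)·2.307 - (1)·-3.752) / (3.4) = 2.936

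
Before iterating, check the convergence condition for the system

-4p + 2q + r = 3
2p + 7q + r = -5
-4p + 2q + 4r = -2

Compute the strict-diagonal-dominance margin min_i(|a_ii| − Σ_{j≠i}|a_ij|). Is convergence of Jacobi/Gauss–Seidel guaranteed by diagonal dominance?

-2

row 1: |-4| − (2+1) = 1
row 2: |7| − (2+1) = 4
row 3: |4| − (4+2) = -2
minimum over rows = -2 → not strictly diagonally dominant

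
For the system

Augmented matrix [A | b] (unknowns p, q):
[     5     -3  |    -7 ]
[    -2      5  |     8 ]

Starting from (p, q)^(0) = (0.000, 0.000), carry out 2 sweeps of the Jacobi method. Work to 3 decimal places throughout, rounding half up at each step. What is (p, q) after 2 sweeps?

(-0.440, 1.040)

Iteration 1:
  p = (-7 - (-3)·0.000) / (5) = -1.400
  q = (8 - (-2)·0.000) / (5) = 1.600
Iteration 2:
  p = (-7 - (-3)·1.600) / (5) = -0.440
  q = (8 - (-2)·-1.400) / (5) = 1.040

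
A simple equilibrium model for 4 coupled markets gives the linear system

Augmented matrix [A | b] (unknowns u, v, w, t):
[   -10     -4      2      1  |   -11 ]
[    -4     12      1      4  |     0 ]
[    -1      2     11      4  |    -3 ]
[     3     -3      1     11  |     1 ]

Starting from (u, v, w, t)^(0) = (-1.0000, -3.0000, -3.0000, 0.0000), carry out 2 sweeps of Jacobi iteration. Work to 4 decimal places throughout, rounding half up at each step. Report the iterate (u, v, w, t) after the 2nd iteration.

Iteration 1:
  u = (-11 - (-4)·-3.0000 - (2)·-3.0000 - (1)·0.0000) / (-10) = 1.7000
  v = (0 - (-4)·-1.0000 - (1)·-3.0000 - (4)·0.0000) / (12) = -0.0833
  w = (-3 - (-1)·-1.0000 - (2)·-3.0000 - (4)·0.0000) / (11) = 0.1818
  t = (1 - (3)·-1.0000 - (-3)·-3.0000 - (1)·-3.0000) / (11) = -0.1818
Iteration 2:
  u = (-11 - (-4)·-0.0833 - (2)·0.1818 - (1)·-0.1818) / (-10) = 1.1515
  v = (0 - (-4)·1.7000 - (1)·0.1818 - (4)·-0.1818) / (12) = 0.6121
  w = (-3 - (-1)·1.7000 - (2)·-0.0833 - (4)·-0.1818) / (11) = -0.0369
  t = (1 - (3)·1.7000 - (-3)·-0.0833 - (1)·0.1818) / (11) = -0.4120

(1.1515, 0.6121, -0.0369, -0.4120)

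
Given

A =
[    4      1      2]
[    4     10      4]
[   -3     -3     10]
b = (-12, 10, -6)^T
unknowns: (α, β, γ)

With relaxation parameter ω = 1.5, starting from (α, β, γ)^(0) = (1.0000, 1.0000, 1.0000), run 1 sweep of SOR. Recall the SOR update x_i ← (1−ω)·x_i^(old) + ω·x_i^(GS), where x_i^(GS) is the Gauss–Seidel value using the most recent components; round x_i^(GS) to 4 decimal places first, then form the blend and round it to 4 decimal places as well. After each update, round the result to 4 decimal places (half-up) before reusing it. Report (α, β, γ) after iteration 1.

Iteration 1:
  α: GS value = (-12 - (1)·1.0000 - (2)·1.0000) / (4) = -3.7500;  α ← (1−ω)·1.0000 + ω·-3.7500 = -6.1250
  β: GS value = (10 - (4)·-6.1250 - (4)·1.0000) / (10) = 3.0500;  β ← (1−ω)·1.0000 + ω·3.0500 = 4.0750
  γ: GS value = (-6 - (-3)·-6.1250 - (-3)·4.0750) / (10) = -1.2150;  γ ← (1−ω)·1.0000 + ω·-1.2150 = -2.3225

(-6.1250, 4.0750, -2.3225)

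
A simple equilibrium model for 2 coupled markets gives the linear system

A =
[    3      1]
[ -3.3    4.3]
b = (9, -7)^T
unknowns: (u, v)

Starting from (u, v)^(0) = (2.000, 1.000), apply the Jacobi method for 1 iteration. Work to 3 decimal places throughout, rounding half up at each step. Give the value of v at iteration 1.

Iteration 1:
  u = (9 - (1)·1.000) / (3) = 2.667
  v = (-7 - (-3.3)·2.000) / (4.3) = -0.093

-0.093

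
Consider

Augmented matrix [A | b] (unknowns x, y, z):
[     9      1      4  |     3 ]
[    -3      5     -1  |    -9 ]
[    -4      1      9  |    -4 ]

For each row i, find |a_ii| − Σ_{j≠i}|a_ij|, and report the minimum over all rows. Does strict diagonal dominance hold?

row 1: |9| − (1+4) = 4
row 2: |5| − (3+1) = 1
row 3: |9| − (4+1) = 4
minimum over rows = 1 → strictly diagonally dominant (convergence guaranteed)

1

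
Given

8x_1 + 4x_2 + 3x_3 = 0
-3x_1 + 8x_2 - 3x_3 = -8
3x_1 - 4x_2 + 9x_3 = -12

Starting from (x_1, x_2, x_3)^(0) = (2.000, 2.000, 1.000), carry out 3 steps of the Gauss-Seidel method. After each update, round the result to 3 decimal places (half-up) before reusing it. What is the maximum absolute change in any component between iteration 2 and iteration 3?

Iteration 1:
  x_1 = (0 - (4)·2.000 - (3)·1.000) / (8) = -1.375
  x_2 = (-8 - (-3)·-1.375 - (-3)·1.000) / (8) = -1.141
  x_3 = (-12 - (3)·-1.375 - (-4)·-1.141) / (9) = -1.382
Iteration 2:
  x_1 = (0 - (4)·-1.141 - (3)·-1.382) / (8) = 1.089
  x_2 = (-8 - (-3)·1.089 - (-3)·-1.382) / (8) = -1.110
  x_3 = (-12 - (3)·1.089 - (-4)·-1.110) / (9) = -2.190
Iteration 3:
  x_1 = (0 - (4)·-1.110 - (3)·-2.190) / (8) = 1.376
  x_2 = (-8 - (-3)·1.376 - (-3)·-2.190) / (8) = -1.305
  x_3 = (-12 - (3)·1.376 - (-4)·-1.305) / (9) = -2.372
Change: (0.287, -0.195, -0.182) → max |·| = 0.287

0.287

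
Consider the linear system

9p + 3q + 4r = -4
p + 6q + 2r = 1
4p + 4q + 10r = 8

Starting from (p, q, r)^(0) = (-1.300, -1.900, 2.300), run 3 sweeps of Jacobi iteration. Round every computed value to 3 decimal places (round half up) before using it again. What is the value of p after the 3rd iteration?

-0.887

Iteration 1:
  p = (-4 - (3)·-1.900 - (4)·2.300) / (9) = -0.833
  q = (1 - (1)·-1.300 - (2)·2.300) / (6) = -0.383
  r = (8 - (4)·-1.300 - (4)·-1.900) / (10) = 2.080
Iteration 2:
  p = (-4 - (3)·-0.383 - (4)·2.080) / (9) = -1.241
  q = (1 - (1)·-0.833 - (2)·2.080) / (6) = -0.388
  r = (8 - (4)·-0.833 - (4)·-0.383) / (10) = 1.286
Iteration 3:
  p = (-4 - (3)·-0.388 - (4)·1.286) / (9) = -0.887
  q = (1 - (1)·-1.241 - (2)·1.286) / (6) = -0.055
  r = (8 - (4)·-1.241 - (4)·-0.388) / (10) = 1.452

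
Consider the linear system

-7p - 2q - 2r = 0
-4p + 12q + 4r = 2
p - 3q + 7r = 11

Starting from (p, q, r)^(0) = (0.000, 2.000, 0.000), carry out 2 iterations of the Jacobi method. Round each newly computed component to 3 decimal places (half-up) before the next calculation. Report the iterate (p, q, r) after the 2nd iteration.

(-0.742, -0.833, 1.725)

Iteration 1:
  p = (0 - (-2)·2.000 - (-2)·0.000) / (-7) = -0.571
  q = (2 - (-4)·0.000 - (4)·0.000) / (12) = 0.167
  r = (11 - (1)·0.000 - (-3)·2.000) / (7) = 2.429
Iteration 2:
  p = (0 - (-2)·0.167 - (-2)·2.429) / (-7) = -0.742
  q = (2 - (-4)·-0.571 - (4)·2.429) / (12) = -0.833
  r = (11 - (1)·-0.571 - (-3)·0.167) / (7) = 1.725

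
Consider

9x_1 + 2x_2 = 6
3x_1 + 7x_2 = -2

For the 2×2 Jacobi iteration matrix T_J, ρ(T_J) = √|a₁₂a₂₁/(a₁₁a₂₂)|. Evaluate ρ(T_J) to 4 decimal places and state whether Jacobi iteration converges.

0.3086

a₁₂a₂₁/(a₁₁a₂₂) = (2)·(3) / ((9)·(7)) = 0.095238
ρ = √|0.095238| = √0.095238 = 0.3086
ρ < 1, so Jacobi converges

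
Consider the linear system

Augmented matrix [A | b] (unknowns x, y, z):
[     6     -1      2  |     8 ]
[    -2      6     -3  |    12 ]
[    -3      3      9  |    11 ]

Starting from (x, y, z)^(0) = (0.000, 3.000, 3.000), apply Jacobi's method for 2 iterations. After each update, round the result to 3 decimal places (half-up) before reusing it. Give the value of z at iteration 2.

0.333

Iteration 1:
  x = (8 - (-1)·3.000 - (2)·3.000) / (6) = 0.833
  y = (12 - (-2)·0.000 - (-3)·3.000) / (6) = 3.500
  z = (11 - (-3)·0.000 - (3)·3.000) / (9) = 0.222
Iteration 2:
  x = (8 - (-1)·3.500 - (2)·0.222) / (6) = 1.843
  y = (12 - (-2)·0.833 - (-3)·0.222) / (6) = 2.389
  z = (11 - (-3)·0.833 - (3)·3.500) / (9) = 0.333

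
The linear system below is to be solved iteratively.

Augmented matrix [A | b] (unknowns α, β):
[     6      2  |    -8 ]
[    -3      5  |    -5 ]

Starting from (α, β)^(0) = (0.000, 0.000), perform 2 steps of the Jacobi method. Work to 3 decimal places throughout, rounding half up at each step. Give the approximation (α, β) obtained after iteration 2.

(-1.000, -1.800)

Iteration 1:
  α = (-8 - (2)·0.000) / (6) = -1.333
  β = (-5 - (-3)·0.000) / (5) = -1.000
Iteration 2:
  α = (-8 - (2)·-1.000) / (6) = -1.000
  β = (-5 - (-3)·-1.333) / (5) = -1.800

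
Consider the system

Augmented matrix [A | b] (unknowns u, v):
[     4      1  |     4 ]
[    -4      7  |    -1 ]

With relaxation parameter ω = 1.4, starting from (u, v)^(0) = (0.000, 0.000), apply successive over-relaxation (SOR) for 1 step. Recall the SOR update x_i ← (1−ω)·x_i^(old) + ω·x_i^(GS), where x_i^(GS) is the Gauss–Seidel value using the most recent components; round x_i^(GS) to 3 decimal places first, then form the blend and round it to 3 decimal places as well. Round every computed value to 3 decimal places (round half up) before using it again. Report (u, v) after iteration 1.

(1.400, 0.920)

Iteration 1:
  u: GS value = (4 - (1)·0.000) / (4) = 1.000;  u ← (1−ω)·0.000 + ω·1.000 = 1.400
  v: GS value = (-1 - (-4)·1.400) / (7) = 0.657;  v ← (1−ω)·0.000 + ω·0.657 = 0.920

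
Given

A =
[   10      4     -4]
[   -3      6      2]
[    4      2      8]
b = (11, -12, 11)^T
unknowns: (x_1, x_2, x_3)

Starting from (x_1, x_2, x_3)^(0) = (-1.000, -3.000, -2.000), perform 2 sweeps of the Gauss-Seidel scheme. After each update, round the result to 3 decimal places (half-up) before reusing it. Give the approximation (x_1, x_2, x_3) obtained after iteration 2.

(1.642, -1.436, 0.913)

Iteration 1:
  x_1 = (11 - (4)·-3.000 - (-4)·-2.000) / (10) = 1.500
  x_2 = (-12 - (-3)·1.500 - (2)·-2.000) / (6) = -0.583
  x_3 = (11 - (4)·1.500 - (2)·-0.583) / (8) = 0.771
Iteration 2:
  x_1 = (11 - (4)·-0.583 - (-4)·0.771) / (10) = 1.642
  x_2 = (-12 - (-3)·1.642 - (2)·0.771) / (6) = -1.436
  x_3 = (11 - (4)·1.642 - (2)·-1.436) / (8) = 0.913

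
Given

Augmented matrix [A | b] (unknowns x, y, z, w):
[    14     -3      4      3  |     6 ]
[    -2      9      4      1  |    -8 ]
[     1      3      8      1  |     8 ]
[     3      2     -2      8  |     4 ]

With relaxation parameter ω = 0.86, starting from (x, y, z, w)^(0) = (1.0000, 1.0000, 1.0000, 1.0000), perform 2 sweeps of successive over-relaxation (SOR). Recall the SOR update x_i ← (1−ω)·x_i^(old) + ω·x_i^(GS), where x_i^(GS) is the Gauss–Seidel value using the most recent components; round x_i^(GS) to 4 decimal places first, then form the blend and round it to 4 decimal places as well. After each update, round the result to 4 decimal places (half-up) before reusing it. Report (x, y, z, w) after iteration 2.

(-0.2630, -1.5147, 1.4409, 1.2861)

Iteration 1:
  x: GS value = (6 - (-3)·1.0000 - (4)·1.0000 - (3)·1.0000) / (14) = 0.1429;  x ← (1−ω)·1.0000 + ω·0.1429 = 0.2629
  y: GS value = (-8 - (-2)·0.2629 - (4)·1.0000 - (1)·1.0000) / (9) = -1.3860;  y ← (1−ω)·1.0000 + ω·-1.3860 = -1.0520
  z: GS value = (8 - (1)·0.2629 - (3)·-1.0520 - (1)·1.0000) / (8) = 1.2366;  z ← (1−ω)·1.0000 + ω·1.2366 = 1.2035
  w: GS value = (4 - (3)·0.2629 - (2)·-1.0520 - (-2)·1.2035) / (8) = 0.9653;  w ← (1−ω)·1.0000 + ω·0.9653 = 0.9702
Iteration 2:
  x: GS value = (6 - (-3)·-1.0520 - (4)·1.2035 - (3)·0.9702) / (14) = -0.3486;  x ← (1−ω)·0.2629 + ω·-0.3486 = -0.2630
  y: GS value = (-8 - (-2)·-0.2630 - (4)·1.2035 - (1)·0.9702) / (9) = -1.5900;  y ← (1−ω)·-1.0520 + ω·-1.5900 = -1.5147
  z: GS value = (8 - (1)·-0.2630 - (3)·-1.5147 - (1)·0.9702) / (8) = 1.4796;  z ← (1−ω)·1.2035 + ω·1.4796 = 1.4409
  w: GS value = (4 - (3)·-0.2630 - (2)·-1.5147 - (-2)·1.4409) / (8) = 1.3375;  w ← (1−ω)·0.9702 + ω·1.3375 = 1.2861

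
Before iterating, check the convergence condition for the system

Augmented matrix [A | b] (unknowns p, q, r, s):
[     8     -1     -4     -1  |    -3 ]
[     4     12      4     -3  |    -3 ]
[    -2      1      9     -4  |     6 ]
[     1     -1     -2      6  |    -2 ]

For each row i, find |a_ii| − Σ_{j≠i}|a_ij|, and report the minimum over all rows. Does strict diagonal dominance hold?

row 1: |8| − (1+4+1) = 2
row 2: |12| − (4+4+3) = 1
row 3: |9| − (2+1+4) = 2
row 4: |6| − (1+1+2) = 2
minimum over rows = 1 → strictly diagonally dominant (convergence guaranteed)

1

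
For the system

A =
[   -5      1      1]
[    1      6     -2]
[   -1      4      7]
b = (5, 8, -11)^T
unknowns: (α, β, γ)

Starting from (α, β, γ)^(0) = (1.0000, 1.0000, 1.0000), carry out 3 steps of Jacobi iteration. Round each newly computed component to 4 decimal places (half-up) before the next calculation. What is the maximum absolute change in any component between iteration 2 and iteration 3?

Iteration 1:
  α = (5 - (1)·1.0000 - (1)·1.0000) / (-5) = -0.6000
  β = (8 - (1)·1.0000 - (-2)·1.0000) / (6) = 1.5000
  γ = (-11 - (-1)·1.0000 - (4)·1.0000) / (7) = -2.0000
Iteration 2:
  α = (5 - (1)·1.5000 - (1)·-2.0000) / (-5) = -1.1000
  β = (8 - (1)·-0.6000 - (-2)·-2.0000) / (6) = 0.7667
  γ = (-11 - (-1)·-0.6000 - (4)·1.5000) / (7) = -2.5143
Iteration 3:
  α = (5 - (1)·0.7667 - (1)·-2.5143) / (-5) = -1.3495
  β = (8 - (1)·-1.1000 - (-2)·-2.5143) / (6) = 0.6786
  γ = (-11 - (-1)·-1.1000 - (4)·0.7667) / (7) = -2.1667
Change: (-0.2495, -0.0881, 0.3476) → max |·| = 0.3476

0.3476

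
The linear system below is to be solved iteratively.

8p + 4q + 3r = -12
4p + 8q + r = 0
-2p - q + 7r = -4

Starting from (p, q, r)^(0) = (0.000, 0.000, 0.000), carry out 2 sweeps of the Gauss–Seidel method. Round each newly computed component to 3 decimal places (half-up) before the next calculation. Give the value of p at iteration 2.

-1.540

Iteration 1:
  p = (-12 - (4)·0.000 - (3)·0.000) / (8) = -1.500
  q = (0 - (4)·-1.500 - (1)·0.000) / (8) = 0.750
  r = (-4 - (-2)·-1.500 - (-1)·0.750) / (7) = -0.893
Iteration 2:
  p = (-12 - (4)·0.750 - (3)·-0.893) / (8) = -1.540
  q = (0 - (4)·-1.540 - (1)·-0.893) / (8) = 0.882
  r = (-4 - (-2)·-1.540 - (-1)·0.882) / (7) = -0.885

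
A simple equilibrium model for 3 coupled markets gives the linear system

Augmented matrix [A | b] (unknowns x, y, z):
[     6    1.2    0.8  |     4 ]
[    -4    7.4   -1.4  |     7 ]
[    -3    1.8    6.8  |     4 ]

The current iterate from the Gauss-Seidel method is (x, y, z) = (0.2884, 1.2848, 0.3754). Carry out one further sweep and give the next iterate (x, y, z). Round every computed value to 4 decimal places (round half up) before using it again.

(0.3597, 1.2114, 0.4263)

One sweep:
  x = (4 - (1.2)·1.2848 - (0.8)·0.3754) / (6) = 0.3597
  y = (7 - (-4)·0.3597 - (-1.4)·0.3754) / (7.4) = 1.2114
  z = (4 - (-3)·0.3597 - (1.8)·1.2114) / (6.8) = 0.4263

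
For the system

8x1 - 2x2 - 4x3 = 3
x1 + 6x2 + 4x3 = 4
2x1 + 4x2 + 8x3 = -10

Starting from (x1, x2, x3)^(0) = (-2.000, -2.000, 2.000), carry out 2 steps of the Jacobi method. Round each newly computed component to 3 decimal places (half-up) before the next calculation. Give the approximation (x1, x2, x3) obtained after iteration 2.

(0.417, 0.354, -1.302)

Iteration 1:
  x1 = (3 - (-2)·-2.000 - (-4)·2.000) / (8) = 0.875
  x2 = (4 - (1)·-2.000 - (4)·2.000) / (6) = -0.333
  x3 = (-10 - (2)·-2.000 - (4)·-2.000) / (8) = 0.250
Iteration 2:
  x1 = (3 - (-2)·-0.333 - (-4)·0.250) / (8) = 0.417
  x2 = (4 - (1)·0.875 - (4)·0.250) / (6) = 0.354
  x3 = (-10 - (2)·0.875 - (4)·-0.333) / (8) = -1.302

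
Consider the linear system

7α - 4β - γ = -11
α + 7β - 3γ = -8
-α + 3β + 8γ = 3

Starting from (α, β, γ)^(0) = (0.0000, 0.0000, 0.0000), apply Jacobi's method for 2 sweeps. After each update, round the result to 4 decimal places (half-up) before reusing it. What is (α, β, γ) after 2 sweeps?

(-2.1709, -0.7577, 0.6072)

Iteration 1:
  α = (-11 - (-4)·0.0000 - (-1)·0.0000) / (7) = -1.5714
  β = (-8 - (1)·0.0000 - (-3)·0.0000) / (7) = -1.1429
  γ = (3 - (-1)·0.0000 - (3)·0.0000) / (8) = 0.3750
Iteration 2:
  α = (-11 - (-4)·-1.1429 - (-1)·0.3750) / (7) = -2.1709
  β = (-8 - (1)·-1.5714 - (-3)·0.3750) / (7) = -0.7577
  γ = (3 - (-1)·-1.5714 - (3)·-1.1429) / (8) = 0.6072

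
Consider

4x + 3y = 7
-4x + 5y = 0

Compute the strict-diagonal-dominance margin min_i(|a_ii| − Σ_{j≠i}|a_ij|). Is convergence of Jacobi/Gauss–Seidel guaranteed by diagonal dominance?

row 1: |4| − (3) = 1
row 2: |5| − (4) = 1
minimum over rows = 1 → strictly diagonally dominant (convergence guaranteed)

1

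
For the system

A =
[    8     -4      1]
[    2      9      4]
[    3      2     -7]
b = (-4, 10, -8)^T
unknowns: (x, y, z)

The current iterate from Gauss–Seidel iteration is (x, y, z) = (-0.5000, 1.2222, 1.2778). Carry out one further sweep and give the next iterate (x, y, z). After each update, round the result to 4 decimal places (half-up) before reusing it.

One sweep:
  x = (-4 - (-4)·1.2222 - (1)·1.2778) / (8) = -0.0486
  y = (10 - (2)·-0.0486 - (4)·1.2778) / (9) = 0.5540
  z = (-8 - (3)·-0.0486 - (2)·0.5540) / (-7) = 1.2803

(-0.0486, 0.5540, 1.2803)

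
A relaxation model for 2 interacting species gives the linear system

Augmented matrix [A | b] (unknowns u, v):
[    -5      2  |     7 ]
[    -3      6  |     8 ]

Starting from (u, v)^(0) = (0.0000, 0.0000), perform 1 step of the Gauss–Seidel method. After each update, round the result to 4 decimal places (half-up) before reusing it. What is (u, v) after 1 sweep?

Iteration 1:
  u = (7 - (2)·0.0000) / (-5) = -1.4000
  v = (8 - (-3)·-1.4000) / (6) = 0.6333

(-1.4000, 0.6333)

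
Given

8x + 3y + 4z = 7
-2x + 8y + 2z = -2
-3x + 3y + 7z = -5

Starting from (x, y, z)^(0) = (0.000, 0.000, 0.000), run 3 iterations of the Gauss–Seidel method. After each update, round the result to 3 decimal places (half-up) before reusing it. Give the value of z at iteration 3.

Iteration 1:
  x = (7 - (3)·0.000 - (4)·0.000) / (8) = 0.875
  y = (-2 - (-2)·0.875 - (2)·0.000) / (8) = -0.031
  z = (-5 - (-3)·0.875 - (3)·-0.031) / (7) = -0.326
Iteration 2:
  x = (7 - (3)·-0.031 - (4)·-0.326) / (8) = 1.050
  y = (-2 - (-2)·1.050 - (2)·-0.326) / (8) = 0.094
  z = (-5 - (-3)·1.050 - (3)·0.094) / (7) = -0.305
Iteration 3:
  x = (7 - (3)·0.094 - (4)·-0.305) / (8) = 0.992
  y = (-2 - (-2)·0.992 - (2)·-0.305) / (8) = 0.074
  z = (-5 - (-3)·0.992 - (3)·0.074) / (7) = -0.321

-0.321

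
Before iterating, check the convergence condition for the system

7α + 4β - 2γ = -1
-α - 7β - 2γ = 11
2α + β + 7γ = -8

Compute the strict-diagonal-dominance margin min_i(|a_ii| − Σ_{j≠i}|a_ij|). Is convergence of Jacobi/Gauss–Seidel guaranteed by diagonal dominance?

1

row 1: |7| − (4+2) = 1
row 2: |-7| − (1+2) = 4
row 3: |7| − (2+1) = 4
minimum over rows = 1 → strictly diagonally dominant (convergence guaranteed)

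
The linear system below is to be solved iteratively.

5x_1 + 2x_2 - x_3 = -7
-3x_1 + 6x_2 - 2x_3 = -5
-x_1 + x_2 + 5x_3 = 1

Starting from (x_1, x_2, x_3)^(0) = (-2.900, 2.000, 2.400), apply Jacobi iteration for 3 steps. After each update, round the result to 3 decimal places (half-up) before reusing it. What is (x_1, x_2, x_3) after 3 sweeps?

(-0.588, -1.264, 0.398)

Iteration 1:
  x_1 = (-7 - (2)·2.000 - (-1)·2.400) / (5) = -1.720
  x_2 = (-5 - (-3)·-2.900 - (-2)·2.400) / (6) = -1.483
  x_3 = (1 - (-1)·-2.900 - (1)·2.000) / (5) = -0.780
Iteration 2:
  x_1 = (-7 - (2)·-1.483 - (-1)·-0.780) / (5) = -0.963
  x_2 = (-5 - (-3)·-1.720 - (-2)·-0.780) / (6) = -1.953
  x_3 = (1 - (-1)·-1.720 - (1)·-1.483) / (5) = 0.153
Iteration 3:
  x_1 = (-7 - (2)·-1.953 - (-1)·0.153) / (5) = -0.588
  x_2 = (-5 - (-3)·-0.963 - (-2)·0.153) / (6) = -1.264
  x_3 = (1 - (-1)·-0.963 - (1)·-1.953) / (5) = 0.398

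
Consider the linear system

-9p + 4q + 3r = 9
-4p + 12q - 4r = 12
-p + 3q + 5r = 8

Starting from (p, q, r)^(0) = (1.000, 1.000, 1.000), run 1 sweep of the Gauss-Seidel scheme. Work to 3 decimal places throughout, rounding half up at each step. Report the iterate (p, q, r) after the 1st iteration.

(-0.222, 1.259, 0.800)

Iteration 1:
  p = (9 - (4)·1.000 - (3)·1.000) / (-9) = -0.222
  q = (12 - (-4)·-0.222 - (-4)·1.000) / (12) = 1.259
  r = (8 - (-1)·-0.222 - (3)·1.259) / (5) = 0.800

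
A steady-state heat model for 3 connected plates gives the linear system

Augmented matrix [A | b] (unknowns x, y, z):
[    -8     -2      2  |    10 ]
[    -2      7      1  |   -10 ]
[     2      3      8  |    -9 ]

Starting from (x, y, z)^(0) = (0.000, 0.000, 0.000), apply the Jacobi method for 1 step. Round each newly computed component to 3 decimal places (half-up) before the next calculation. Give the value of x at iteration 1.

-1.250

Iteration 1:
  x = (10 - (-2)·0.000 - (2)·0.000) / (-8) = -1.250
  y = (-10 - (-2)·0.000 - (1)·0.000) / (7) = -1.429
  z = (-9 - (2)·0.000 - (3)·0.000) / (8) = -1.125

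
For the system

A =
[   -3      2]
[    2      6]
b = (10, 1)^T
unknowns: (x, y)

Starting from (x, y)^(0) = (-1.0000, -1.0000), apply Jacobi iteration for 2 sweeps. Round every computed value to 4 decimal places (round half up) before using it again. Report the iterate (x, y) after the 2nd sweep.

Iteration 1:
  x = (10 - (2)·-1.0000) / (-3) = -4.0000
  y = (1 - (2)·-1.0000) / (6) = 0.5000
Iteration 2:
  x = (10 - (2)·0.5000) / (-3) = -3.0000
  y = (1 - (2)·-4.0000) / (6) = 1.5000

(-3.0000, 1.5000)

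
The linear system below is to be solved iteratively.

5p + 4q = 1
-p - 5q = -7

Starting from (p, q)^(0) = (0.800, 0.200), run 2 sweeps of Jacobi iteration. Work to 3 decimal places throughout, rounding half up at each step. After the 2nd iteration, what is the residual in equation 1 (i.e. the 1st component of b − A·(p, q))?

Iteration 1:
  p = (1 - (4)·0.200) / (5) = 0.040
  q = (-7 - (-1)·0.800) / (-5) = 1.240
Iteration 2:
  p = (1 - (4)·1.240) / (5) = -0.792
  q = (-7 - (-1)·0.040) / (-5) = 1.392
Residual b − A·x = (-0.608, -0.832)

-0.608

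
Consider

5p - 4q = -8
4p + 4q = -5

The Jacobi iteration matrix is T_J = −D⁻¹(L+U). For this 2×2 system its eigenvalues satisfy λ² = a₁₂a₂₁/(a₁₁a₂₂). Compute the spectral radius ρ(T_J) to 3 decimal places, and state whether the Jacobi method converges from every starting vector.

0.894

a₁₂a₂₁/(a₁₁a₂₂) = (-4)·(4) / ((5)·(4)) = -0.800000
ρ = √|-0.800000| = √0.800000 = 0.894
ρ < 1, so Jacobi converges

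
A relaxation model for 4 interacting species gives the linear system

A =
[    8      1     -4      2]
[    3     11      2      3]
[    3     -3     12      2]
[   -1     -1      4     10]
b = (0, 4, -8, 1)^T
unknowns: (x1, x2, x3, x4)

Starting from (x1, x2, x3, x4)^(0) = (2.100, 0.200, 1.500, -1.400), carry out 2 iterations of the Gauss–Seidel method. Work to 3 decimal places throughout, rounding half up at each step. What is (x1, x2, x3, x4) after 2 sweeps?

Iteration 1:
  x1 = (0 - (1)·0.200 - (-4)·1.500 - (2)·-1.400) / (8) = 1.075
  x2 = (4 - (3)·1.075 - (2)·1.500 - (3)·-1.400) / (11) = 0.180
  x3 = (-8 - (3)·1.075 - (-3)·0.180 - (2)·-1.400) / (12) = -0.657
  x4 = (1 - (-1)·1.075 - (-1)·0.180 - (4)·-0.657) / (10) = 0.488
Iteration 2:
  x1 = (0 - (1)·0.180 - (-4)·-0.657 - (2)·0.488) / (8) = -0.473
  x2 = (4 - (3)·-0.473 - (2)·-0.657 - (3)·0.488) / (11) = 0.479
  x3 = (-8 - (3)·-0.473 - (-3)·0.479 - (2)·0.488) / (12) = -0.510
  x4 = (1 - (-1)·-0.473 - (-1)·0.479 - (4)·-0.510) / (10) = 0.305

(-0.473, 0.479, -0.510, 0.305)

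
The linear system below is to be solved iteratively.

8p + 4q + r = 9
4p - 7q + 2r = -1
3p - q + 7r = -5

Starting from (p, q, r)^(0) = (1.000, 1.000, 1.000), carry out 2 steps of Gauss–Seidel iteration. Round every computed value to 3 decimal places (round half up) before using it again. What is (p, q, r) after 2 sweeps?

Iteration 1:
  p = (9 - (4)·1.000 - (1)·1.000) / (8) = 0.500
  q = (-1 - (4)·0.500 - (2)·1.000) / (-7) = 0.714
  r = (-5 - (3)·0.500 - (-1)·0.714) / (7) = -0.827
Iteration 2:
  p = (9 - (4)·0.714 - (1)·-0.827) / (8) = 0.871
  q = (-1 - (4)·0.871 - (2)·-0.827) / (-7) = 0.404
  r = (-5 - (3)·0.871 - (-1)·0.404) / (7) = -1.030

(0.871, 0.404, -1.030)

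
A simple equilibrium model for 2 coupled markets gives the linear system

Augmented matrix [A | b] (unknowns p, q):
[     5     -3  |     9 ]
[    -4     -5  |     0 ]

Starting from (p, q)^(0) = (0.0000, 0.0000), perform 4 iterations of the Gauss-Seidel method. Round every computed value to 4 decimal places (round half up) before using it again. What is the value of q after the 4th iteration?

Iteration 1:
  p = (9 - (-3)·0.0000) / (5) = 1.8000
  q = (0 - (-4)·1.8000) / (-5) = -1.4400
Iteration 2:
  p = (9 - (-3)·-1.4400) / (5) = 0.9360
  q = (0 - (-4)·0.9360) / (-5) = -0.7488
Iteration 3:
  p = (9 - (-3)·-0.7488) / (5) = 1.3507
  q = (0 - (-4)·1.3507) / (-5) = -1.0806
Iteration 4:
  p = (9 - (-3)·-1.0806) / (5) = 1.1516
  q = (0 - (-4)·1.1516) / (-5) = -0.9213

-0.9213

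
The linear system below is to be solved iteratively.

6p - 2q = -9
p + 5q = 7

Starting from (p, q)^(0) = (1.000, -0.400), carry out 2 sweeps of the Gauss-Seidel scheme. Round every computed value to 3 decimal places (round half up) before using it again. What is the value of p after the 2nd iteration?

-0.924

Iteration 1:
  p = (-9 - (-2)·-0.400) / (6) = -1.633
  q = (7 - (1)·-1.633) / (5) = 1.727
Iteration 2:
  p = (-9 - (-2)·1.727) / (6) = -0.924
  q = (7 - (1)·-0.924) / (5) = 1.585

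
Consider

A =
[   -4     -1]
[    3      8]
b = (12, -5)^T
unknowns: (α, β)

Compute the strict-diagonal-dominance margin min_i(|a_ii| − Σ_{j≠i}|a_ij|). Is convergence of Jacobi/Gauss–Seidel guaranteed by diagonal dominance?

row 1: |-4| − (1) = 3
row 2: |8| − (3) = 5
minimum over rows = 3 → strictly diagonally dominant (convergence guaranteed)

3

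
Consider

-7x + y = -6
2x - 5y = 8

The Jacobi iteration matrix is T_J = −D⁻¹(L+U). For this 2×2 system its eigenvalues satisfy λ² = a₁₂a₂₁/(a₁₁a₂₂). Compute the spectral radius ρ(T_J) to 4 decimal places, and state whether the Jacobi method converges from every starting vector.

a₁₂a₂₁/(a₁₁a₂₂) = (1)·(2) / ((-7)·(-5)) = 0.057143
ρ = √|0.057143| = √0.057143 = 0.2390
ρ < 1, so Jacobi converges

0.2390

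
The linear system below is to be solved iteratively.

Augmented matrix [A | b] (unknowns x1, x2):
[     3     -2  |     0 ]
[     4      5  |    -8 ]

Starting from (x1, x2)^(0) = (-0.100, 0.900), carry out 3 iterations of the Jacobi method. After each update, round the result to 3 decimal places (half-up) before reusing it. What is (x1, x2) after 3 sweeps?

Iteration 1:
  x1 = (0 - (-2)·0.900) / (3) = 0.600
  x2 = (-8 - (4)·-0.100) / (5) = -1.520
Iteration 2:
  x1 = (0 - (-2)·-1.520) / (3) = -1.013
  x2 = (-8 - (4)·0.600) / (5) = -2.080
Iteration 3:
  x1 = (0 - (-2)·-2.080) / (3) = -1.387
  x2 = (-8 - (4)·-1.013) / (5) = -0.790

(-1.387, -0.790)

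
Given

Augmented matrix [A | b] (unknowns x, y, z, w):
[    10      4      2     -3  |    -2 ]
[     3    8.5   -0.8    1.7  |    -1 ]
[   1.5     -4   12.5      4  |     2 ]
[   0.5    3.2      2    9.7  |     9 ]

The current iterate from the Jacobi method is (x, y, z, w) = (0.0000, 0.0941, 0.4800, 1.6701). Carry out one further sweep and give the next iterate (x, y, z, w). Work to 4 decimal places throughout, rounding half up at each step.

One sweep:
  x = (-2 - (4)·0.0941 - (2)·0.4800 - (-3)·1.6701) / (10) = 0.1674
  y = (-1 - (3)·0.0000 - (-0.8)·0.4800 - (1.7)·1.6701) / (8.5) = -0.4065
  z = (2 - (1.5)·0.0000 - (-4)·0.0941 - (4)·1.6701) / (12.5) = -0.3443
  w = (9 - (0.5)·0.0000 - (3.2)·0.0941 - (2)·0.4800) / (9.7) = 0.7978

(0.1674, -0.4065, -0.3443, 0.7978)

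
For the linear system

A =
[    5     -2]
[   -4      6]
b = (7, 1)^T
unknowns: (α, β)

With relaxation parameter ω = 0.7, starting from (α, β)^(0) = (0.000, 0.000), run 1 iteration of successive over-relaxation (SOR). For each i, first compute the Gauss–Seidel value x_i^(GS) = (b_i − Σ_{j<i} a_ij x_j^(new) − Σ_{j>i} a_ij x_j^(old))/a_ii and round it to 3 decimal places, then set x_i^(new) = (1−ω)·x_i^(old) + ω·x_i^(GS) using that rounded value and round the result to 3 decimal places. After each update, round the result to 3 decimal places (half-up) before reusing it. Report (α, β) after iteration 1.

(0.980, 0.574)

Iteration 1:
  α: GS value = (7 - (-2)·0.000) / (5) = 1.400;  α ← (1−ω)·0.000 + ω·1.400 = 0.980
  β: GS value = (1 - (-4)·0.980) / (6) = 0.820;  β ← (1−ω)·0.000 + ω·0.820 = 0.574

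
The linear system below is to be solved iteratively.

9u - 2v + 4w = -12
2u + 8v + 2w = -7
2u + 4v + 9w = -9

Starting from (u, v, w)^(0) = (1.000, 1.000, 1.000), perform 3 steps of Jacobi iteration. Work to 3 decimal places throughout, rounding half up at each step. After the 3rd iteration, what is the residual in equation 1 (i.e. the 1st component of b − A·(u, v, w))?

1.770

Iteration 1:
  u = (-12 - (-2)·1.000 - (4)·1.000) / (9) = -1.556
  v = (-7 - (2)·1.000 - (2)·1.000) / (8) = -1.375
  w = (-9 - (2)·1.000 - (4)·1.000) / (9) = -1.667
Iteration 2:
  u = (-12 - (-2)·-1.375 - (4)·-1.667) / (9) = -0.898
  v = (-7 - (2)·-1.556 - (2)·-1.667) / (8) = -0.069
  w = (-9 - (2)·-1.556 - (4)·-1.375) / (9) = -0.043
Iteration 3:
  u = (-12 - (-2)·-0.069 - (4)·-0.043) / (9) = -1.330
  v = (-7 - (2)·-0.898 - (2)·-0.043) / (8) = -0.640
  w = (-9 - (2)·-0.898 - (4)·-0.069) / (9) = -0.770
Residual b − A·x = (1.770, 2.320, 3.150)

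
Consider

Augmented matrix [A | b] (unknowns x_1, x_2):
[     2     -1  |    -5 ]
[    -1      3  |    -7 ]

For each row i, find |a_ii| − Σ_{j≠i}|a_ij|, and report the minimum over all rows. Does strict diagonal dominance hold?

1

row 1: |2| − (1) = 1
row 2: |3| − (1) = 2
minimum over rows = 1 → strictly diagonally dominant (convergence guaranteed)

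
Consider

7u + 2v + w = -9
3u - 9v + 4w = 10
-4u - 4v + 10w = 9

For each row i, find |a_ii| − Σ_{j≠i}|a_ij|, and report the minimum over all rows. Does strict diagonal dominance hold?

row 1: |7| − (2+1) = 4
row 2: |-9| − (3+4) = 2
row 3: |10| − (4+4) = 2
minimum over rows = 2 → strictly diagonally dominant (convergence guaranteed)

2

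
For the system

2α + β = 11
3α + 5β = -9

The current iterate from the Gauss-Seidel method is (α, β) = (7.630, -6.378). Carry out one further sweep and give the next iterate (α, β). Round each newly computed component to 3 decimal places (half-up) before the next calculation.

(8.689, -7.013)

One sweep:
  α = (11 - (1)·-6.378) / (2) = 8.689
  β = (-9 - (3)·8.689) / (5) = -7.013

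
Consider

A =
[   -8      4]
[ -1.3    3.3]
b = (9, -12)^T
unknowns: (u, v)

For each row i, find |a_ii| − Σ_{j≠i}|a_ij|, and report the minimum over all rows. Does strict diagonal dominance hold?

2

row 1: |-8| − (4) = 4
row 2: |3.3| − (1.3) = 2
minimum over rows = 2 → strictly diagonally dominant (convergence guaranteed)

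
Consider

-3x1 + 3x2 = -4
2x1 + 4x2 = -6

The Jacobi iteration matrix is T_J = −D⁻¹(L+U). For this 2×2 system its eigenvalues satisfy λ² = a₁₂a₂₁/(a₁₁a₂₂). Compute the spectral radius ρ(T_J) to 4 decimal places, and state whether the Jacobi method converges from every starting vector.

0.7071

a₁₂a₂₁/(a₁₁a₂₂) = (3)·(2) / ((-3)·(4)) = -0.500000
ρ = √|-0.500000| = √0.500000 = 0.7071
ρ < 1, so Jacobi converges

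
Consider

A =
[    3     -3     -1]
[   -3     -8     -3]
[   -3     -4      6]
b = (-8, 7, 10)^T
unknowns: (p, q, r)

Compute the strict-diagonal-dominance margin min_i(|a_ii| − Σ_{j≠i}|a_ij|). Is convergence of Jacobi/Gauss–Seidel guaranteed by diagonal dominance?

-1

row 1: |3| − (3+1) = -1
row 2: |-8| − (3+3) = 2
row 3: |6| − (3+4) = -1
minimum over rows = -1 → not strictly diagonally dominant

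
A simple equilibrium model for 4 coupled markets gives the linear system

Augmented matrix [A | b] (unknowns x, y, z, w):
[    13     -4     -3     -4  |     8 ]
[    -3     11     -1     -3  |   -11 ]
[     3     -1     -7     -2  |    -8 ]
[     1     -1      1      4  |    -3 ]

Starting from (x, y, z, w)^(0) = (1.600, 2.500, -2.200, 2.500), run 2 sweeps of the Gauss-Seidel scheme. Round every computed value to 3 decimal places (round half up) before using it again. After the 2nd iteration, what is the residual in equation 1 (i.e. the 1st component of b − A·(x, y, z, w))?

Iteration 1:
  x = (8 - (-4)·2.500 - (-3)·-2.200 - (-4)·2.500) / (13) = 1.646
  y = (-11 - (-3)·1.646 - (-1)·-2.200 - (-3)·2.500) / (11) = -0.069
  z = (-8 - (3)·1.646 - (-1)·-0.069 - (-2)·2.500) / (-7) = 1.144
  w = (-3 - (1)·1.646 - (-1)·-0.069 - (1)·1.144) / (4) = -1.465
Iteration 2:
  x = (8 - (-4)·-0.069 - (-3)·1.144 - (-4)·-1.465) / (13) = 0.407
  y = (-11 - (-3)·0.407 - (-1)·1.144 - (-3)·-1.465) / (11) = -1.185
  z = (-8 - (3)·0.407 - (-1)·-1.185 - (-2)·-1.465) / (-7) = 1.905
  w = (-3 - (1)·0.407 - (-1)·-1.185 - (1)·1.905) / (4) = -1.624
Residual b − A·x = (-2.812, 0.289, -0.319, -0.001)

-2.812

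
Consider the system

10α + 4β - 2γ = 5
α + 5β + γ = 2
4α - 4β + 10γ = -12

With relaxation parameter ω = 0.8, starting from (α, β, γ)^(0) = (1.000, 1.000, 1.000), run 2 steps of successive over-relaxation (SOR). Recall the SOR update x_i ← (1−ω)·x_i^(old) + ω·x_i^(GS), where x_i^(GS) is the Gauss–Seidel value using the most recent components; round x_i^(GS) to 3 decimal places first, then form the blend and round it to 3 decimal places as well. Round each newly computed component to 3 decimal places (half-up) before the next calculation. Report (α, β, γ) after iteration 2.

(0.266, 0.464, -1.058)

Iteration 1:
  α: GS value = (5 - (4)·1.000 - (-2)·1.000) / (10) = 0.300;  α ← (1−ω)·1.000 + ω·0.300 = 0.440
  β: GS value = (2 - (1)·0.440 - (1)·1.000) / (5) = 0.112;  β ← (1−ω)·1.000 + ω·0.112 = 0.290
  γ: GS value = (-12 - (4)·0.440 - (-4)·0.290) / (10) = -1.260;  γ ← (1−ω)·1.000 + ω·-1.260 = -0.808
Iteration 2:
  α: GS value = (5 - (4)·0.290 - (-2)·-0.808) / (10) = 0.222;  α ← (1−ω)·0.440 + ω·0.222 = 0.266
  β: GS value = (2 - (1)·0.266 - (1)·-0.808) / (5) = 0.508;  β ← (1−ω)·0.290 + ω·0.508 = 0.464
  γ: GS value = (-12 - (4)·0.266 - (-4)·0.464) / (10) = -1.121;  γ ← (1−ω)·-0.808 + ω·-1.121 = -1.058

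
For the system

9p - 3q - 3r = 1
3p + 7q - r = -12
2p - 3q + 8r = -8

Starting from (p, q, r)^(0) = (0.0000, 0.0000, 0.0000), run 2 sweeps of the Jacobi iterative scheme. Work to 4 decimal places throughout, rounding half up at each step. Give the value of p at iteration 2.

-0.7937

Iteration 1:
  p = (1 - (-3)·0.0000 - (-3)·0.0000) / (9) = 0.1111
  q = (-12 - (3)·0.0000 - (-1)·0.0000) / (7) = -1.7143
  r = (-8 - (2)·0.0000 - (-3)·0.0000) / (8) = -1.0000
Iteration 2:
  p = (1 - (-3)·-1.7143 - (-3)·-1.0000) / (9) = -0.7937
  q = (-12 - (3)·0.1111 - (-1)·-1.0000) / (7) = -1.9048
  r = (-8 - (2)·0.1111 - (-3)·-1.7143) / (8) = -1.6706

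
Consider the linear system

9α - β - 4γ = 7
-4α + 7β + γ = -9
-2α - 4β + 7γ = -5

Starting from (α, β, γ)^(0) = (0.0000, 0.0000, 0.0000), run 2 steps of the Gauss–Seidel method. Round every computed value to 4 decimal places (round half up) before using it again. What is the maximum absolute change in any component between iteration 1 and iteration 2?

0.5259

Iteration 1:
  α = (7 - (-1)·0.0000 - (-4)·0.0000) / (9) = 0.7778
  β = (-9 - (-4)·0.7778 - (1)·0.0000) / (7) = -0.8413
  γ = (-5 - (-2)·0.7778 - (-4)·-0.8413) / (7) = -0.9728
Iteration 2:
  α = (7 - (-1)·-0.8413 - (-4)·-0.9728) / (9) = 0.2519
  β = (-9 - (-4)·0.2519 - (1)·-0.9728) / (7) = -1.0028
  γ = (-5 - (-2)·0.2519 - (-4)·-1.0028) / (7) = -1.2153
Change: (-0.5259, -0.1615, -0.2425) → max |·| = 0.5259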